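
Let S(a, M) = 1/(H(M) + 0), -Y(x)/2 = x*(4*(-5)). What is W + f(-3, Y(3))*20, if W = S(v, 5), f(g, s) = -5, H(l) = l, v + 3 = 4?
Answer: -499/5 ≈ -99.800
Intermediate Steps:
v = 1 (v = -3 + 4 = 1)
Y(x) = 40*x (Y(x) = -2*x*4*(-5) = -2*x*(-20) = -(-40)*x = 40*x)
S(a, M) = 1/M (S(a, M) = 1/(M + 0) = 1/M)
W = ⅕ (W = 1/5 = ⅕ ≈ 0.20000)
W + f(-3, Y(3))*20 = ⅕ - 5*20 = ⅕ - 100 = -499/5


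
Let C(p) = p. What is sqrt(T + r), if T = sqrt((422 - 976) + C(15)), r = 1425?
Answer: sqrt(1425 + 7*I*sqrt(11)) ≈ 37.75 + 0.3075*I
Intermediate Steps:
T = 7*I*sqrt(11) (T = sqrt((422 - 976) + 15) = sqrt(-554 + 15) = sqrt(-539) = 7*I*sqrt(11) ≈ 23.216*I)
sqrt(T + r) = sqrt(7*I*sqrt(11) + 1425) = sqrt(1425 + 7*I*sqrt(11))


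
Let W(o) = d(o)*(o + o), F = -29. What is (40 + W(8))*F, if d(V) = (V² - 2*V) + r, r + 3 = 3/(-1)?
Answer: -20648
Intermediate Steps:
r = -6 (r = -3 + 3/(-1) = -3 + 3*(-1) = -3 - 3 = -6)
d(V) = -6 + V² - 2*V (d(V) = (V² - 2*V) - 6 = -6 + V² - 2*V)
W(o) = 2*o*(-6 + o² - 2*o) (W(o) = (-6 + o² - 2*o)*(o + o) = (-6 + o² - 2*o)*(2*o) = 2*o*(-6 + o² - 2*o))
(40 + W(8))*F = (40 + 2*8*(-6 + 8² - 2*8))*(-29) = (40 + 2*8*(-6 + 64 - 16))*(-29) = (40 + 2*8*42)*(-29) = (40 + 672)*(-29) = 712*(-29) = -20648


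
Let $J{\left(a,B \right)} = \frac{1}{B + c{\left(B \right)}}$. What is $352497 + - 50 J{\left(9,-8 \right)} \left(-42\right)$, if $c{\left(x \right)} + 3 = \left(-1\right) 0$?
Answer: $\frac{3875367}{11} \approx 3.5231 \cdot 10^{5}$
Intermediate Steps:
$c{\left(x \right)} = -3$ ($c{\left(x \right)} = -3 - 0 = -3 + 0 = -3$)
$J{\left(a,B \right)} = \frac{1}{-3 + B}$ ($J{\left(a,B \right)} = \frac{1}{B - 3} = \frac{1}{-3 + B}$)
$352497 + - 50 J{\left(9,-8 \right)} \left(-42\right) = 352497 + - \frac{50}{-3 - 8} \left(-42\right) = 352497 + - \frac{50}{-11} \left(-42\right) = 352497 + \left(-50\right) \left(- \frac{1}{11}\right) \left(-42\right) = 352497 + \frac{50}{11} \left(-42\right) = 352497 - \frac{2100}{11} = \frac{3875367}{11}$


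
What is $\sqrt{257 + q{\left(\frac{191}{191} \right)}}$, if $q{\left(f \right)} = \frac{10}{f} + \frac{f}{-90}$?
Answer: $\frac{\sqrt{240290}}{30} \approx 16.34$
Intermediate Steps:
$q{\left(f \right)} = \frac{10}{f} - \frac{f}{90}$ ($q{\left(f \right)} = \frac{10}{f} + f \left(- \frac{1}{90}\right) = \frac{10}{f} - \frac{f}{90}$)
$\sqrt{257 + q{\left(\frac{191}{191} \right)}} = \sqrt{257 + \left(\frac{10}{191 \cdot \frac{1}{191}} - \frac{191 \cdot \frac{1}{191}}{90}\right)} = \sqrt{257 + \left(\frac{10}{1} - \frac{1}{90}\right)} = \sqrt{257 + \left(10 \cdot 1 - \frac{1}{90}\right)} = \sqrt{257 + \left(10 - \frac{1}{90}\right)} = \sqrt{257 + \frac{899}{90}} = \sqrt{\frac{24029}{90}} = \frac{\sqrt{240290}}{30}$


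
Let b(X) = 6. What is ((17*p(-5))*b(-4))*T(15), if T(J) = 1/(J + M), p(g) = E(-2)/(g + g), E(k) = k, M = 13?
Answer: 51/70 ≈ 0.72857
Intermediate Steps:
p(g) = -1/g (p(g) = -2/(g + g) = -2*1/(2*g) = -1/g)
T(J) = 1/(13 + J) (T(J) = 1/(J + 13) = 1/(13 + J))
((17*p(-5))*b(-4))*T(15) = ((17*(-1/(-5)))*6)/(13 + 15) = ((17*(-1*(-⅕)))*6)/28 = ((17*(⅕))*6)*(1/28) = ((17/5)*6)*(1/28) = (102/5)*(1/28) = 51/70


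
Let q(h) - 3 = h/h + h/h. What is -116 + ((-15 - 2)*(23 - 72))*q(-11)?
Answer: 4049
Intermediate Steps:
q(h) = 5 (q(h) = 3 + (h/h + h/h) = 3 + (1 + 1) = 3 + 2 = 5)
-116 + ((-15 - 2)*(23 - 72))*q(-11) = -116 + ((-15 - 2)*(23 - 72))*5 = -116 - 17*(-49)*5 = -116 + 833*5 = -116 + 4165 = 4049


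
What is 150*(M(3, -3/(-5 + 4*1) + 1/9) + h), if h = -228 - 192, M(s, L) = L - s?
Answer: -188950/3 ≈ -62983.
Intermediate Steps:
h = -420
150*(M(3, -3/(-5 + 4*1) + 1/9) + h) = 150*(((-3/(-5 + 4*1) + 1/9) - 1*3) - 420) = 150*(((-3/(-5 + 4) + 1*(1/9)) - 3) - 420) = 150*(((-3/(-1) + 1/9) - 3) - 420) = 150*(((-3*(-1) + 1/9) - 3) - 420) = 150*(((3 + 1/9) - 3) - 420) = 150*((28/9 - 3) - 420) = 150*(1/9 - 420) = 150*(-3779/9) = -188950/3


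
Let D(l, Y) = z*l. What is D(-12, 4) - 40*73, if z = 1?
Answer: -2932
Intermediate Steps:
D(l, Y) = l (D(l, Y) = 1*l = l)
D(-12, 4) - 40*73 = -12 - 40*73 = -12 - 2920 = -2932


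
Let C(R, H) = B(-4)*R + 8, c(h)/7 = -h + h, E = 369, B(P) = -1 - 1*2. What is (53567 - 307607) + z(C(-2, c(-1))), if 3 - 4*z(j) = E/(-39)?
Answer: -6604959/26 ≈ -2.5404e+5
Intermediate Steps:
B(P) = -3 (B(P) = -1 - 2 = -3)
c(h) = 0 (c(h) = 7*(-h + h) = 7*0 = 0)
C(R, H) = 8 - 3*R (C(R, H) = -3*R + 8 = 8 - 3*R)
z(j) = 81/26 (z(j) = ¾ - 369/(4*(-39)) = ¾ - 369*(-1)/(4*39) = ¾ - ¼*(-123/13) = ¾ + 123/52 = 81/26)
(53567 - 307607) + z(C(-2, c(-1))) = (53567 - 307607) + 81/26 = -254040 + 81/26 = -6604959/26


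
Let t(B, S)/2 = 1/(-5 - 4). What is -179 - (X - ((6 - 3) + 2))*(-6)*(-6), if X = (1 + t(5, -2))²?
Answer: -187/9 ≈ -20.778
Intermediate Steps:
t(B, S) = -2/9 (t(B, S) = 2/(-5 - 4) = 2/(-9) = 2*(-⅑) = -2/9)
X = 49/81 (X = (1 - 2/9)² = (7/9)² = 49/81 ≈ 0.60494)
-179 - (X - ((6 - 3) + 2))*(-6)*(-6) = -179 - (49/81 - ((6 - 3) + 2))*(-6)*(-6) = -179 - (49/81 - (3 + 2))*(-6)*(-6) = -179 - (49/81 - 1*5)*(-6)*(-6) = -179 - (49/81 - 5)*(-6)*(-6) = -179 - (-356/81*(-6))*(-6) = -179 - 712*(-6)/27 = -179 - 1*(-1424/9) = -179 + 1424/9 = -187/9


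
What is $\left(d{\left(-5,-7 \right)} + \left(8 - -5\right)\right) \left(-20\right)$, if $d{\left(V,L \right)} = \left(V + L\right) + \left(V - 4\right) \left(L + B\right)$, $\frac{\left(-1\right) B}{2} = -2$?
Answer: $-560$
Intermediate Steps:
$B = 4$ ($B = \left(-2\right) \left(-2\right) = 4$)
$d{\left(V,L \right)} = L + V + \left(-4 + V\right) \left(4 + L\right)$ ($d{\left(V,L \right)} = \left(V + L\right) + \left(V - 4\right) \left(L + 4\right) = \left(L + V\right) + \left(-4 + V\right) \left(4 + L\right) = L + V + \left(-4 + V\right) \left(4 + L\right)$)
$\left(d{\left(-5,-7 \right)} + \left(8 - -5\right)\right) \left(-20\right) = \left(\left(-16 - -21 + 5 \left(-5\right) - -35\right) + \left(8 - -5\right)\right) \left(-20\right) = \left(\left(-16 + 21 - 25 + 35\right) + \left(8 + 5\right)\right) \left(-20\right) = \left(15 + 13\right) \left(-20\right) = 28 \left(-20\right) = -560$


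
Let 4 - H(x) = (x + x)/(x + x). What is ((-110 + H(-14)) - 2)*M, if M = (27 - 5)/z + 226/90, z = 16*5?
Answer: -109327/360 ≈ -303.69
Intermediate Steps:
z = 80
M = 1003/360 (M = (27 - 5)/80 + 226/90 = 22*(1/80) + 226*(1/90) = 11/40 + 113/45 = 1003/360 ≈ 2.7861)
H(x) = 3 (H(x) = 4 - (x + x)/(x + x) = 4 - 2*x/(2*x) = 4 - 2*x*1/(2*x) = 4 - 1*1 = 4 - 1 = 3)
((-110 + H(-14)) - 2)*M = ((-110 + 3) - 2)*(1003/360) = (-107 - 2)*(1003/360) = -109*1003/360 = -109327/360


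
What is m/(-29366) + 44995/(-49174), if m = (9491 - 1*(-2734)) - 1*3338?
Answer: -439583127/361010921 ≈ -1.2176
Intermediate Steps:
m = 8887 (m = (9491 + 2734) - 3338 = 12225 - 3338 = 8887)
m/(-29366) + 44995/(-49174) = 8887/(-29366) + 44995/(-49174) = 8887*(-1/29366) + 44995*(-1/49174) = -8887/29366 - 44995/49174 = -439583127/361010921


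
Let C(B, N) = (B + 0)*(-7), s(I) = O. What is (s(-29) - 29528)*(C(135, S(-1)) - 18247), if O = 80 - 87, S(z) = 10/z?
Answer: 566835720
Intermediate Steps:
O = -7
s(I) = -7
C(B, N) = -7*B (C(B, N) = B*(-7) = -7*B)
(s(-29) - 29528)*(C(135, S(-1)) - 18247) = (-7 - 29528)*(-7*135 - 18247) = -29535*(-945 - 18247) = -29535*(-19192) = 566835720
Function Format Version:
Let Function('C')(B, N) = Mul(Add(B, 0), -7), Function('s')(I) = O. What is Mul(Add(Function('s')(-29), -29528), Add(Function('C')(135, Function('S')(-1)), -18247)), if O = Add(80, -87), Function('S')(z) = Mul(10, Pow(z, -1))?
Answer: 566835720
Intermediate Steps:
O = -7
Function('s')(I) = -7
Function('C')(B, N) = Mul(-7, B) (Function('C')(B, N) = Mul(B, -7) = Mul(-7, B))
Mul(Add(Function('s')(-29), -29528), Add(Function('C')(135, Function('S')(-1)), -18247)) = Mul(Add(-7, -29528), Add(Mul(-7, 135), -18247)) = Mul(-29535, Add(-945, -18247)) = Mul(-29535, -19192) = 566835720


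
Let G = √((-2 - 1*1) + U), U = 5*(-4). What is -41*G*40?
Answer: -1640*I*√23 ≈ -7865.2*I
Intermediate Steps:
U = -20
G = I*√23 (G = √((-2 - 1*1) - 20) = √((-2 - 1) - 20) = √(-3 - 20) = √(-23) = I*√23 ≈ 4.7958*I)
-41*G*40 = -41*I*√23*40 = -1640*I*√23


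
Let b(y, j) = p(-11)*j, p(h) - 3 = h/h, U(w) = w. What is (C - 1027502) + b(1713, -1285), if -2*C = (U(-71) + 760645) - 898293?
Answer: -1927565/2 ≈ -9.6378e+5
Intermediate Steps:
p(h) = 4 (p(h) = 3 + h/h = 3 + 1 = 4)
b(y, j) = 4*j
C = 137719/2 (C = -((-71 + 760645) - 898293)/2 = -(760574 - 898293)/2 = -½*(-137719) = 137719/2 ≈ 68860.)
(C - 1027502) + b(1713, -1285) = (137719/2 - 1027502) + 4*(-1285) = -1917285/2 - 5140 = -1927565/2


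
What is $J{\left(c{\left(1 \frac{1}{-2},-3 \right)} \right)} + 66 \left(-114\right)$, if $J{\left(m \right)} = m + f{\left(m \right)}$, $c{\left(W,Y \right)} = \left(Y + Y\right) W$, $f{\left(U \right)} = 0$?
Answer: $-7521$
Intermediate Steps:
$c{\left(W,Y \right)} = 2 W Y$ ($c{\left(W,Y \right)} = 2 Y W = 2 W Y$)
$J{\left(m \right)} = m$ ($J{\left(m \right)} = m + 0 = m$)
$J{\left(c{\left(1 \frac{1}{-2},-3 \right)} \right)} + 66 \left(-114\right) = 2 \cdot 1 \frac{1}{-2} \left(-3\right) + 66 \left(-114\right) = 2 \cdot 1 \left(- \frac{1}{2}\right) \left(-3\right) - 7524 = 2 \left(- \frac{1}{2}\right) \left(-3\right) - 7524 = 3 - 7524 = -7521$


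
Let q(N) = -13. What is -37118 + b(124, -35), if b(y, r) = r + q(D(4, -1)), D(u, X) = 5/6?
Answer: -37166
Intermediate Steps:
D(u, X) = ⅚ (D(u, X) = 5*(⅙) = ⅚)
b(y, r) = -13 + r (b(y, r) = r - 13 = -13 + r)
-37118 + b(124, -35) = -37118 + (-13 - 35) = -37118 - 48 = -37166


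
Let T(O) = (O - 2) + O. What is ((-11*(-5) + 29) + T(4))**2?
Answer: 8100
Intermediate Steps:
T(O) = -2 + 2*O (T(O) = (-2 + O) + O = -2 + 2*O)
((-11*(-5) + 29) + T(4))**2 = ((-11*(-5) + 29) + (-2 + 2*4))**2 = ((55 + 29) + (-2 + 8))**2 = (84 + 6)**2 = 90**2 = 8100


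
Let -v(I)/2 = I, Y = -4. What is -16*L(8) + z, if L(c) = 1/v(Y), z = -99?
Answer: -101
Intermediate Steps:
v(I) = -2*I
L(c) = 1/8 (L(c) = 1/(-2*(-4)) = 1/8)
-16*L(8) + z = -16*1/8 - 99 = -2 - 99 = -101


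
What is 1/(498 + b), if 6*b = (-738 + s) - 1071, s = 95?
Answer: 3/637 ≈ 0.0047096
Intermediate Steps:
b = -857/3 (b = ((-738 + 95) - 1071)/6 = (-643 - 1071)/6 = (⅙)*(-1714) = -857/3 ≈ -285.67)
1/(498 + b) = 1/(498 - 857/3) = 1/(637/3) = 3/637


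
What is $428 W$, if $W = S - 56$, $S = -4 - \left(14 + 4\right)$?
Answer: $-33384$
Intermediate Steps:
$S = -22$ ($S = -4 - 18 = -22$)
$W = -78$ ($W = -22 - 56 = -78$)
$428 W = 428 \left(-78\right) = -33384$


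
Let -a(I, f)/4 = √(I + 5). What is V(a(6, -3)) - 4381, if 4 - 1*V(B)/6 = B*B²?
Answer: -4357 + 4224*√11 ≈ 9652.4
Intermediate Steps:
a(I, f) = -4*√(5 + I) (a(I, f) = -4*√(I + 5) = -4*√(5 + I))
V(B) = 24 - 6*B³ (V(B) = 24 - 6*B*B² = 24 - 6*B³)
V(a(6, -3)) - 4381 = (24 - 6*(-64*(5 + 6)^(3/2))) - 4381 = (24 - 6*(-704*√11)) - 4381 = (24 - (-4224)*√11) - 4381 = (24 + 4224*√11) - 4381 = -4357 + 4224*√11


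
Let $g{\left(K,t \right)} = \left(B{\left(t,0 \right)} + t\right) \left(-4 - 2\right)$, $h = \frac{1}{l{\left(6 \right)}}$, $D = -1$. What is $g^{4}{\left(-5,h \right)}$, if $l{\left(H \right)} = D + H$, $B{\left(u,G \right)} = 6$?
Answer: $\frac{1196883216}{625} \approx 1.915 \cdot 10^{6}$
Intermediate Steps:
$l{\left(H \right)} = -1 + H$
$h = \frac{1}{5}$ ($h = \frac{1}{-1 + 6} = \frac{1}{5} \approx 0.2$)
$g{\left(K,t \right)} = -36 - 6 t$ ($g{\left(K,t \right)} = \left(6 + t\right) \left(-4 - 2\right) = \left(6 + t\right) \left(-6\right) = -36 - 6 t$)
$g^{4}{\left(-5,h \right)} = \left(-36 - \frac{6}{5}\right)^{4} = \left(- \frac{186}{5}\right)^{4} = \frac{1196883216}{625}$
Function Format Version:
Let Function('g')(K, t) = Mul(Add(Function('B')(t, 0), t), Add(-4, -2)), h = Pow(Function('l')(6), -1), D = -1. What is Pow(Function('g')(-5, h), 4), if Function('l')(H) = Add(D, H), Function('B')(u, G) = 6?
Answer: Rational(1196883216, 625) ≈ 1.9150e+6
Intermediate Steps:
Function('l')(H) = Add(-1, H)
h = Rational(1, 5) (h = Pow(Add(-1, 6), -1) = Pow(5, -1) = Rational(1, 5) ≈ 0.20000)
Function('g')(K, t) = Add(-36, Mul(-6, t)) (Function('g')(K, t) = Mul(Add(6, t), Add(-4, -2)) = Mul(Add(6, t), -6) = Add(-36, Mul(-6, t)))
Pow(Function('g')(-5, h), 4) = Pow(Add(-36, Mul(-6, Rational(1, 5))), 4) = Pow(Add(-36, Rational(-6, 5)), 4) = Pow(Rational(-186, 5), 4) = Rational(1196883216, 625)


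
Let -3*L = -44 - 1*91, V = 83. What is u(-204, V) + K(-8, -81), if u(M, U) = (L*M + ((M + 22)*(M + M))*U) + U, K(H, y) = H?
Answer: 6154143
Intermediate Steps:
L = 45 (L = -(-44 - 1*91)/3 = -(-44 - 91)/3 = -⅓*(-135) = 45)
u(M, U) = U + 45*M + 2*M*U*(22 + M) (u(M, U) = (45*M + ((M + 22)*(M + M))*U) + U = (45*M + ((22 + M)*(2*M))*U) + U = (45*M + (2*M*(22 + M))*U) + U = (45*M + 2*M*U*(22 + M)) + U = U + 45*M + 2*M*U*(22 + M))
u(-204, V) + K(-8, -81) = (83 + 45*(-204) + 2*83*(-204)² + 44*(-204)*83) - 8 = (83 - 9180 + 2*83*41616 - 745008) - 8 = (83 - 9180 + 6908256 - 745008) - 8 = 6154151 - 8 = 6154143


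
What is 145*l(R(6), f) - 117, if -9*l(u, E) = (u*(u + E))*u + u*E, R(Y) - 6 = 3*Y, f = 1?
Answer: -697511/3 ≈ -2.3250e+5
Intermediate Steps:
R(Y) = 6 + 3*Y
l(u, E) = -E*u/9 - u²*(E + u)/9 (l(u, E) = -((u*(u + E))*u + u*E)/9 = -((u*(E + u))*u + E*u)/9 = -(u²*(E + u) + E*u)/9 = -(E*u + u²*(E + u))/9 = -E*u/9 - u²*(E + u)/9)
145*l(R(6), f) - 117 = 145*(-(6 + 3*6)*(1 + (6 + 3*6)² + 1*(6 + 3*6))/9) - 117 = 145*(-(6 + 18)*(1 + (6 + 18)² + 1*(6 + 18))/9) - 117 = 145*(-⅑*24*(1 + 24² + 1*24)) - 117 = 145*(-⅑*24*(1 + 576 + 24)) - 117 = 145*(-⅑*24*601) - 117 = 145*(-4808/3) - 117 = -697160/3 - 117 = -697511/3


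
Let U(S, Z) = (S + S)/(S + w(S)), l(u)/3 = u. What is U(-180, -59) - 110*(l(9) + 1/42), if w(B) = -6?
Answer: -1933915/651 ≈ -2970.7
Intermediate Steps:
l(u) = 3*u
U(S, Z) = 2*S/(-6 + S) (U(S, Z) = (S + S)/(S - 6) = (2*S)/(-6 + S) = 2*S/(-6 + S))
U(-180, -59) - 110*(l(9) + 1/42) = 2*(-180)/(-6 - 180) - 110*(3*9 + 1/42) = 2*(-180)/(-186) - 110*(27 + 1/42) = 2*(-180)*(-1/186) - 110*1135/42 = 60/31 - 1*62425/21 = 60/31 - 62425/21 = -1933915/651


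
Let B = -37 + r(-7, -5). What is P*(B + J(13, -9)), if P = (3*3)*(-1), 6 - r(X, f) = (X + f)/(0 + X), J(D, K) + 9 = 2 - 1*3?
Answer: 2691/7 ≈ 384.43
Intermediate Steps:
J(D, K) = -10 (J(D, K) = -9 + (2 - 1*3) = -9 + (2 - 3) = -9 - 1 = -10)
r(X, f) = 6 - (X + f)/X (r(X, f) = 6 - (X + f)/(0 + X) = 6 - (X + f)/X)
B = -229/7 (B = -37 + (5 - 1*(-5)/(-7)) = -37 + (5 - 1*(-5)*(-⅐)) = -37 + (5 - 5/7) = -37 + 30/7 = -229/7 ≈ -32.714)
P = -9 (P = 9*(-1) = -9)
P*(B + J(13, -9)) = -9*(-229/7 - 10) = -9*(-299/7) = 2691/7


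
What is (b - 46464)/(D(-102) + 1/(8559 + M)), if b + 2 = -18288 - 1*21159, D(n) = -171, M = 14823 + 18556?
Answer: 3603019394/7171397 ≈ 502.42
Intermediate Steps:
M = 33379
b = -39449 (b = -2 + (-18288 - 1*21159) = -2 + (-18288 - 21159) = -2 - 39447 = -39449)
(b - 46464)/(D(-102) + 1/(8559 + M)) = (-39449 - 46464)/(-171 + 1/(8559 + 33379)) = -85913/(-171 + 1/41938) = -85913/(-7171397/41938) = -85913*(-41938/7171397) = 3603019394/7171397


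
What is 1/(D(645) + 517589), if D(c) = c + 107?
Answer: 1/518341 ≈ 1.9292e-6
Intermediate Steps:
D(c) = 107 + c
1/(D(645) + 517589) = 1/((107 + 645) + 517589) = 1/(752 + 517589) = 1/518341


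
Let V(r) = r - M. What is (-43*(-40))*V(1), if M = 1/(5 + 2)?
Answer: 10320/7 ≈ 1474.3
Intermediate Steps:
M = ⅐ (M = 1/7 = ⅐ ≈ 0.14286)
V(r) = -⅐ + r (V(r) = r - 1*⅐ = r - ⅐ = -⅐ + r)
(-43*(-40))*V(1) = (-43*(-40))*(-⅐ + 1) = 1720*(6/7) = 10320/7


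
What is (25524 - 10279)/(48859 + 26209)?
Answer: 15245/75068 ≈ 0.20308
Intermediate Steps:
(25524 - 10279)/(48859 + 26209) = 15245/75068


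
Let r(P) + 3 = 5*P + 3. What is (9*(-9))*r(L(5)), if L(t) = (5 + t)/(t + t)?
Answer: -405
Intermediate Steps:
L(t) = (5 + t)/(2*t) (L(t) = (5 + t)/((2*t)) = (5 + t)*(1/(2*t)) = (5 + t)/(2*t))
r(P) = 5*P (r(P) = -3 + (5*P + 3) = -3 + (3 + 5*P) = 5*P)
(9*(-9))*r(L(5)) = (9*(-9))*(5*((½)*(5 + 5)/5)) = -405*(½)*(⅕)*10 = -405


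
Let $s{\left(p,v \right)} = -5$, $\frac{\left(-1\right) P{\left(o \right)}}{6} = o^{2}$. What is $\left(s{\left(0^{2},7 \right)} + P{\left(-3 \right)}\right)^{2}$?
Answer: $3481$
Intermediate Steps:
$P{\left(o \right)} = - 6 o^{2}$
$\left(s{\left(0^{2},7 \right)} + P{\left(-3 \right)}\right)^{2} = \left(-5 - 6 \left(-3\right)^{2}\right)^{2} = \left(-5 - 54\right)^{2} = \left(-59\right)^{2} = 3481$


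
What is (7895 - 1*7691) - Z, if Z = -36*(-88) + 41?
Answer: -3005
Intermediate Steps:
Z = 3209 (Z = 3168 + 41 = 3209)
(7895 - 1*7691) - Z = (7895 - 1*7691) - 1*3209 = (7895 - 7691) - 3209 = 204 - 3209 = -3005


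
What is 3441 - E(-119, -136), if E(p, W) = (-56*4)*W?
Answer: -27023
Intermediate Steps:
E(p, W) = -224*W
3441 - E(-119, -136) = 3441 - (-224)*(-136) = 3441 - 1*30464 = 3441 - 30464 = -27023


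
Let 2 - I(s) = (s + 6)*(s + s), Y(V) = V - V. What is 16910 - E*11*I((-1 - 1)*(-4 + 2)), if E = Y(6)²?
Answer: 16910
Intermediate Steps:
Y(V) = 0
I(s) = 2 - 2*s*(6 + s) (I(s) = 2 - (s + 6)*(s + s) = 2 - (6 + s)*2*s = 2 - 2*s*(6 + s))
E = 0 (E = 0² = 0)
16910 - E*11*I((-1 - 1)*(-4 + 2)) = 16910 - 0*11*(2 - 12*(-1 - 1)*(-4 + 2) - 2*(-1 - 1)²*(-4 + 2)²) = 16910 - 0*(2 - (-24)*(-2) - 2*(-2*(-2))²) = 16910 - 0*(2 - 12*4 - 2*4²) = 16910 - 0*(2 - 48 - 2*16) = 16910 - 0*(2 - 48 - 32) = 16910 - 0*(-78) = 16910 - 1*0 = 16910 + 0 = 16910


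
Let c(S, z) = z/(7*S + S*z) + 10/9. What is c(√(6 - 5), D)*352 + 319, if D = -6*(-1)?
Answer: 102091/117 ≈ 872.57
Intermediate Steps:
D = 6
c(S, z) = 10/9 + z/(7*S + S*z) (c(S, z) = z/(7*S + S*z) + 10*(⅑) = z/(7*S + S*z) + 10/9 = 10/9 + z/(7*S + S*z))
c(√(6 - 5), D)*352 + 319 = ((9*6 + 70*√(6 - 5) + 10*√(6 - 5)*6)/(9*(√(6 - 5))*(7 + 6)))*352 + 319 = ((⅑)*(54 + 70*√1 + 10*√1*6)/(√1*13))*352 + 319 = ((⅑)*(1/13)*(54 + 70*1 + 10*1*6)/1)*352 + 319 = ((⅑)*1*(1/13)*(54 + 70 + 60))*352 + 319 = ((⅑)*1*(1/13)*184)*352 + 319 = (184/117)*352 + 319 = 64768/117 + 319 = 102091/117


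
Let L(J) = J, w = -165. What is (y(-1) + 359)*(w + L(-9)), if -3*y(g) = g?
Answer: -62524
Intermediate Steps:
y(g) = -g/3
(y(-1) + 359)*(w + L(-9)) = (-1/3*(-1) + 359)*(-165 - 9) = (1/3 + 359)*(-174) = (1078/3)*(-174) = -62524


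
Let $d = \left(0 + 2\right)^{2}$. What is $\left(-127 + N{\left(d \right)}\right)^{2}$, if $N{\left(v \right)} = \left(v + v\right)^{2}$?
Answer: $3969$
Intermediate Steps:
$d = 4$ ($d = 2^{2} = 4$)
$N{\left(v \right)} = 4 v^{2}$ ($N{\left(v \right)} = \left(2 v\right)^{2} = 4 v^{2}$)
$\left(-127 + N{\left(d \right)}\right)^{2} = \left(-127 + 4 \cdot 4^{2}\right)^{2} = \left(-127 + 4 \cdot 16\right)^{2} = \left(-127 + 64\right)^{2} = \left(-63\right)^{2} = 3969$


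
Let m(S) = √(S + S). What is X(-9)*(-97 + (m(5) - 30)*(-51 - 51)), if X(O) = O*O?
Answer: 240003 - 8262*√10 ≈ 2.1388e+5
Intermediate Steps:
m(S) = √2*√S (m(S) = √(2*S) = √2*√S)
X(O) = O²
X(-9)*(-97 + (m(5) - 30)*(-51 - 51)) = (-9)²*(-97 + (√2*√5 - 30)*(-51 - 51)) = 81*(-97 + (√10 - 30)*(-102)) = 81*(-97 + (-30 + √10)*(-102)) = 81*(-97 + (3060 - 102*√10)) = 81*(2963 - 102*√10) = 240003 - 8262*√10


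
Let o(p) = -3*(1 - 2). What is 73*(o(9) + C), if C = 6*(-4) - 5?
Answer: -1898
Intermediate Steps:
o(p) = 3 (o(p) = -3*(-1) = 3)
C = -29 (C = -24 - 5 = -29)
73*(o(9) + C) = 73*(3 - 29) = 73*(-26) = -1898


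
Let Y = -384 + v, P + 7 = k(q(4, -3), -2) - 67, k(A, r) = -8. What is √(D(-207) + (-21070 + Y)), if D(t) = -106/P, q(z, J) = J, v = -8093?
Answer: I*√49666334/41 ≈ 171.89*I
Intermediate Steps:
P = -82 (P = -7 + (-8 - 67) = -7 - 75 = -82)
Y = -8477 (Y = -384 - 8093 = -8477)
D(t) = 53/41 (D(t) = -106/(-82) = -106*(-1/82) = 53/41)
√(D(-207) + (-21070 + Y)) = √(53/41 + (-21070 - 8477)) = √(53/41 - 29547) = √(-1211374/41) = I*√49666334/41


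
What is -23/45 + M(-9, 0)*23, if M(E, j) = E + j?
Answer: -9338/45 ≈ -207.51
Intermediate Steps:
-23/45 + M(-9, 0)*23 = -23/45 + (-9 + 0)*23 = -23*1/45 - 9*23 = -23/45 - 207 = -9338/45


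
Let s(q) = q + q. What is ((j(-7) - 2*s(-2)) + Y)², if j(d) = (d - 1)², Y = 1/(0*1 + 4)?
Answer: 83521/16 ≈ 5220.1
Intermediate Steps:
s(q) = 2*q
Y = ¼ (Y = 1/(0 + 4) = 1/4 = ¼ ≈ 0.25000)
j(d) = (-1 + d)²
((j(-7) - 2*s(-2)) + Y)² = (((-1 - 7)² - 2*2*(-2)) + ¼)² = (((-8)² - 2*(-4)) + ¼)² = ((64 - 1*(-8)) + ¼)² = ((64 + 8) + ¼)² = (72 + ¼)² = (289/4)² = 83521/16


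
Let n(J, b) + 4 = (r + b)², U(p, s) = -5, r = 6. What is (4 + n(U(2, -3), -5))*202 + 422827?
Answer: 423029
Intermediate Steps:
n(J, b) = -4 + (6 + b)²
(4 + n(U(2, -3), -5))*202 + 422827 = (4 + (-4 + (6 - 5)²))*202 + 422827 = (4 + (-4 + 1²))*202 + 422827 = (4 + (-4 + 1))*202 + 422827 = (4 - 3)*202 + 422827 = 1*202 + 422827 = 202 + 422827 = 423029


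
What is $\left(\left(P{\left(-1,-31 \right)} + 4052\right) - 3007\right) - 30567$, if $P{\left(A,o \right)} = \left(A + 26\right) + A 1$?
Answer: $-29498$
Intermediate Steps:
$P{\left(A,o \right)} = 26 + 2 A$ ($P{\left(A,o \right)} = \left(26 + A\right) + A = 26 + 2 A$)
$\left(\left(P{\left(-1,-31 \right)} + 4052\right) - 3007\right) - 30567 = \left(\left(\left(26 + 2 \left(-1\right)\right) + 4052\right) - 3007\right) - 30567 = \left(\left(\left(26 - 2\right) + 4052\right) - 3007\right) - 30567 = \left(\left(24 + 4052\right) - 3007\right) - 30567 = \left(4076 - 3007\right) - 30567 = 1069 - 30567 = -29498$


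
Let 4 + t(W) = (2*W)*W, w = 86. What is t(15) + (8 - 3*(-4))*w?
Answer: 2166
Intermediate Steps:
t(W) = -4 + 2*W² (t(W) = -4 + (2*W)*W = -4 + 2*W²)
t(15) + (8 - 3*(-4))*w = (-4 + 2*15²) + (8 - 3*(-4))*86 = (-4 + 2*225) + (8 + 12)*86 = (-4 + 450) + 20*86 = 446 + 1720 = 2166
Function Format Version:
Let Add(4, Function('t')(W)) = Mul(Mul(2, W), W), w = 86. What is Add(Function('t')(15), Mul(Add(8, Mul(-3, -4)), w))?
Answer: 2166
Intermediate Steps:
Function('t')(W) = Add(-4, Mul(2, Pow(W, 2))) (Function('t')(W) = Add(-4, Mul(Mul(2, W), W)) = Add(-4, Mul(2, Pow(W, 2))))
Add(Function('t')(15), Mul(Add(8, Mul(-3, -4)), w)) = Add(Add(-4, Mul(2, Pow(15, 2))), Mul(Add(8, Mul(-3, -4)), 86)) = Add(Add(-4, Mul(2, 225)), Mul(Add(8, 12), 86)) = Add(Add(-4, 450), Mul(20, 86)) = Add(446, 1720) = 2166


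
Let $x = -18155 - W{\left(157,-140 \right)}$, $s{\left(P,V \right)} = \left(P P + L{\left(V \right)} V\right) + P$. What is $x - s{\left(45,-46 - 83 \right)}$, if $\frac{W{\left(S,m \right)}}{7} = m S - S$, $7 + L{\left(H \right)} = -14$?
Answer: $132025$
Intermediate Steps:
$L{\left(H \right)} = -21$ ($L{\left(H \right)} = -7 - 14 = -21$)
$W{\left(S,m \right)} = - 7 S + 7 S m$ ($W{\left(S,m \right)} = 7 \left(m S - S\right) = 7 \left(S m - S\right) = 7 \left(- S + S m\right) = - 7 S + 7 S m$)
$s{\left(P,V \right)} = P + P^{2} - 21 V$ ($s{\left(P,V \right)} = \left(P P - 21 V\right) + P = \left(P^{2} - 21 V\right) + P = P + P^{2} - 21 V$)
$x = 136804$ ($x = -18155 - 7 \cdot 157 \left(-1 - 140\right) = -18155 - 7 \cdot 157 \left(-141\right) = -18155 - -154959 = -18155 + 154959 = 136804$)
$x - s{\left(45,-46 - 83 \right)} = 136804 - \left(45 + 45^{2} - 21 \left(-46 - 83\right)\right) = 136804 - \left(45 + 2025 - 21 \left(-46 - 83\right)\right) = 136804 - \left(45 + 2025 - -2709\right) = 136804 - \left(45 + 2025 + 2709\right) = 136804 - 4779 = 132025$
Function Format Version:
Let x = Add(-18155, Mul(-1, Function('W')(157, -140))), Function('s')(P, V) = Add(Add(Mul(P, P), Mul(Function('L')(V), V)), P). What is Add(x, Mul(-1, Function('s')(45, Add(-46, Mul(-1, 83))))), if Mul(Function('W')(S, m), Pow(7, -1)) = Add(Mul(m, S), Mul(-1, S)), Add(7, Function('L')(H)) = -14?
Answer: 132025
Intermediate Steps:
Function('L')(H) = -21 (Function('L')(H) = Add(-7, -14) = -21)
Function('W')(S, m) = Add(Mul(-7, S), Mul(7, S, m)) (Function('W')(S, m) = Mul(7, Add(Mul(m, S), Mul(-1, S))) = Mul(7, Add(Mul(S, m), Mul(-1, S))) = Mul(7, Add(Mul(-1, S), Mul(S, m))) = Add(Mul(-7, S), Mul(7, S, m)))
Function('s')(P, V) = Add(P, Pow(P, 2), Mul(-21, V)) (Function('s')(P, V) = Add(Add(Mul(P, P), Mul(-21, V)), P) = Add(Add(Pow(P, 2), Mul(-21, V)), P) = Add(P, Pow(P, 2), Mul(-21, V)))
x = 136804 (x = Add(-18155, Mul(-1, Mul(7, 157, Add(-1, -140)))) = Add(-18155, Mul(-1, Mul(7, 157, -141))) = Add(-18155, Mul(-1, -154959)) = Add(-18155, 154959) = 136804)
Add(x, Mul(-1, Function('s')(45, Add(-46, Mul(-1, 83))))) = Add(136804, Mul(-1, Add(45, Pow(45, 2), Mul(-21, Add(-46, Mul(-1, 83)))))) = Add(136804, Mul(-1, Add(45, 2025, Mul(-21, Add(-46, -83))))) = Add(136804, Mul(-1, Add(45, 2025, Mul(-21, -129)))) = Add(136804, Mul(-1, Add(45, 2025, 2709))) = Add(136804, Mul(-1, 4779)) = Add(136804, -4779) = 132025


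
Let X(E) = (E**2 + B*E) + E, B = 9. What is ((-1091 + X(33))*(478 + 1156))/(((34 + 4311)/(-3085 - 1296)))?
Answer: -2348005712/4345 ≈ -5.4039e+5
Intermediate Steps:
X(E) = E**2 + 10*E (X(E) = (E**2 + 9*E) + E = E**2 + 10*E)
((-1091 + X(33))*(478 + 1156))/(((34 + 4311)/(-3085 - 1296))) = ((-1091 + 33*(10 + 33))*(478 + 1156))/(((34 + 4311)/(-3085 - 1296))) = ((-1091 + 33*43)*1634)/((4345/(-4381))) = ((-1091 + 1419)*1634)/((4345*(-1/4381))) = (328*1634)/(-4345/4381) = 535952*(-4381/4345) = -2348005712/4345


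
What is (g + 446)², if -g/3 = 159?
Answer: 961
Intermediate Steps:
g = -477 (g = -3*159 = -477)
(g + 446)² = (-477 + 446)² = (-31)² = 961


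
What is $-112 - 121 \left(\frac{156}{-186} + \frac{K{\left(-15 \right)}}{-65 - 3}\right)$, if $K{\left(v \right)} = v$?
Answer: $- \frac{78433}{2108} \approx -37.207$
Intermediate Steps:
$-112 - 121 \left(\frac{156}{-186} + \frac{K{\left(-15 \right)}}{-65 - 3}\right) = -112 - 121 \left(\frac{156}{-186} - \frac{15}{-65 - 3}\right) = -112 - 121 \left(156 \left(- \frac{1}{186}\right) - \frac{15}{-68}\right) = -112 - 121 \left(- \frac{26}{31} - - \frac{15}{68}\right) = -112 - 121 \left(- \frac{26}{31} + \frac{15}{68}\right) = -112 - - \frac{157663}{2108} = -112 + \frac{157663}{2108} = - \frac{78433}{2108}$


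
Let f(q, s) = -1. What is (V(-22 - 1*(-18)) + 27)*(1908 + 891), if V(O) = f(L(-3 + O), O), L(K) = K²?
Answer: 72774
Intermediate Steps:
V(O) = -1
(V(-22 - 1*(-18)) + 27)*(1908 + 891) = (-1 + 27)*(1908 + 891) = 26*2799 = 72774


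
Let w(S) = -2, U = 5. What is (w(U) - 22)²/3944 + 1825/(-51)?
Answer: -52709/1479 ≈ -35.638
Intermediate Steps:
(w(U) - 22)²/3944 + 1825/(-51) = (-2 - 22)²/3944 + 1825/(-51) = (-24)²*(1/3944) + 1825*(-1/51) = 576*(1/3944) - 1825/51 = 72/493 - 1825/51 = -52709/1479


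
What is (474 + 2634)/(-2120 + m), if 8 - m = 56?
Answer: -777/542 ≈ -1.4336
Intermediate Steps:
m = -48 (m = 8 - 1*56 = 8 - 56 = -48)
(474 + 2634)/(-2120 + m) = (474 + 2634)/(-2120 - 48) = 3108/(-2168) = 3108*(-1/2168) = -777/542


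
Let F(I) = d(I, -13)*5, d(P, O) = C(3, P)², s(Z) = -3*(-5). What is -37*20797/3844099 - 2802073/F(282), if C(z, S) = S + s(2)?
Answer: -1587260756176/242202949065 ≈ -6.5534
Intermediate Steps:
s(Z) = 15
C(z, S) = 15 + S (C(z, S) = S + 15 = 15 + S)
d(P, O) = (15 + P)²
F(I) = 5*(15 + I)² (F(I) = (15 + I)²*5 = 5*(15 + I)²)
-37*20797/3844099 - 2802073/F(282) = -37*20797/3844099 - 2802073*1/(5*(15 + 282)²) = -769489*1/3844099 - 2802073/(5*297²) = -109927/549157 - 2802073/(5*88209) = -109927/549157 - 2802073/441045 = -1587260756176/242202949065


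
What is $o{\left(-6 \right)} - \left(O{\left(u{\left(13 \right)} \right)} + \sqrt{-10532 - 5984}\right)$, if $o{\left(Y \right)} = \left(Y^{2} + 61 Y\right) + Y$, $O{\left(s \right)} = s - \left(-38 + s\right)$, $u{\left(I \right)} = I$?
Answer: $-374 - 2 i \sqrt{4129} \approx -374.0 - 128.51 i$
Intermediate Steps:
$O{\left(s \right)} = 38$
$o{\left(Y \right)} = Y^{2} + 62 Y$
$o{\left(-6 \right)} - \left(O{\left(u{\left(13 \right)} \right)} + \sqrt{-10532 - 5984}\right) = - 6 \left(62 - 6\right) - \left(38 + \sqrt{-10532 - 5984}\right) = \left(-6\right) 56 - \left(38 + \sqrt{-16516}\right) = -336 - \left(38 + 2 i \sqrt{4129}\right) = -374 - 2 i \sqrt{4129}$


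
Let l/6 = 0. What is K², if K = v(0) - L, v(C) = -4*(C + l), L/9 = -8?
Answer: 5184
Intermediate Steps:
L = -72 (L = 9*(-8) = -72)
l = 0 (l = 6*0 = 0)
v(C) = -4*C (v(C) = -4*(C + 0) = -4*C)
K = 72 (K = -4*0 - 1*(-72) = 0 + 72 = 72)
K² = 72² = 5184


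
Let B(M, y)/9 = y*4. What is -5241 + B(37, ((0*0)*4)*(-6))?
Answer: -5241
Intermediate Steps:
B(M, y) = 36*y (B(M, y) = 9*(y*4) = 9*(4*y) = 36*y)
-5241 + B(37, ((0*0)*4)*(-6)) = -5241 + 36*(((0*0)*4)*(-6)) = -5241 + 36*((0*4)*(-6)) = -5241 + 36*(0*(-6)) = -5241 + 36*0 = -5241 + 0 = -5241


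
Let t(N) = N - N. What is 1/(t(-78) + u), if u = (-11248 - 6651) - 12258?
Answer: -1/30157 ≈ -3.3160e-5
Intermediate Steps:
t(N) = 0
u = -30157 (u = -17899 - 12258 = -30157)
1/(t(-78) + u) = 1/(0 - 30157) = 1/(-30157) = -1/30157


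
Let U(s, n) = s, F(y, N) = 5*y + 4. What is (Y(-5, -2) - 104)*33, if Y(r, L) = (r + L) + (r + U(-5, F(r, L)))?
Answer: -3993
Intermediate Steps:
F(y, N) = 4 + 5*y
Y(r, L) = -5 + L + 2*r (Y(r, L) = (r + L) + (r - 5) = (L + r) + (-5 + r) = -5 + L + 2*r)
(Y(-5, -2) - 104)*33 = ((-5 - 2 + 2*(-5)) - 104)*33 = ((-5 - 2 - 10) - 104)*33 = (-17 - 104)*33 = -121*33 = -3993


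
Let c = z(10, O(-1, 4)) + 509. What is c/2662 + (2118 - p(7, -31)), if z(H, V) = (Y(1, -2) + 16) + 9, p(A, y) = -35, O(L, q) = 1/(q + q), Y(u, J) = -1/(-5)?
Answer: 28659101/13310 ≈ 2153.2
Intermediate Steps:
Y(u, J) = 1/5 (Y(u, J) = -1*(-1/5) = 1/5)
O(L, q) = 1/(2*q)
z(H, V) = 126/5 (z(H, V) = (1/5 + 16) + 9 = 81/5 + 9 = 126/5)
c = 2671/5 (c = 126/5 + 509 = 2671/5 ≈ 534.20)
c/2662 + (2118 - p(7, -31)) = (2671/5)/2662 + (2118 - 1*(-35)) = (2671/5)*(1/2662) + (2118 + 35) = 2671/13310 + 2153 = 28659101/13310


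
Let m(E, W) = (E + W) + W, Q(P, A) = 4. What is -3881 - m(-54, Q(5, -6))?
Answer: -3835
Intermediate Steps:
m(E, W) = E + 2*W
-3881 - m(-54, Q(5, -6)) = -3881 - (-54 + 2*4) = -3881 - (-54 + 8) = -3881 - 1*(-46) = -3881 + 46 = -3835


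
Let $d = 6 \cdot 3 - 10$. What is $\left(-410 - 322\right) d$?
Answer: $-5856$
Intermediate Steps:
$d = 8$ ($d = 18 - 10 = 8$)
$\left(-410 - 322\right) d = \left(-410 - 322\right) 8 = \left(-732\right) 8 = -5856$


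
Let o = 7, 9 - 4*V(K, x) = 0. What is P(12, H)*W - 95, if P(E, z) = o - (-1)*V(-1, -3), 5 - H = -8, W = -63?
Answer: -2711/4 ≈ -677.75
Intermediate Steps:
V(K, x) = 9/4 (V(K, x) = 9/4 - 1/4*0 = 9/4 + 0 = 9/4)
H = 13 (H = 5 - 1*(-8) = 5 + 8 = 13)
P(E, z) = 37/4 (P(E, z) = 7 - (-1)*9/4 = 7 - 1*(-9/4) = 7 + 9/4 = 37/4)
P(12, H)*W - 95 = (37/4)*(-63) - 95 = -2331/4 - 95 = -2711/4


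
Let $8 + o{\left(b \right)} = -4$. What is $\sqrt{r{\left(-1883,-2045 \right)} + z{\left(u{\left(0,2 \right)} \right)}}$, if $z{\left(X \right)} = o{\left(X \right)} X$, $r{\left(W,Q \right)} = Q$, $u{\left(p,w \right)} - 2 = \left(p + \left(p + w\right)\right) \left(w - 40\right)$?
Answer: $i \sqrt{1157} \approx 34.015 i$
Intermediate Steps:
$o{\left(b \right)} = -12$ ($o{\left(b \right)} = -8 - 4 = -12$)
$u{\left(p,w \right)} = 2 + \left(-40 + w\right) \left(w + 2 p\right)$ ($u{\left(p,w \right)} = 2 + \left(p + \left(p + w\right)\right) \left(w - 40\right) = 2 + \left(w + 2 p\right) \left(-40 + w\right) = 2 + \left(-40 + w\right) \left(w + 2 p\right)$)
$z{\left(X \right)} = - 12 X$
$\sqrt{r{\left(-1883,-2045 \right)} + z{\left(u{\left(0,2 \right)} \right)}} = \sqrt{-2045 - 12 \left(2 + 2^{2} - 0 - 80 + 2 \cdot 0 \cdot 2\right)} = \sqrt{-2045 - 12 \left(2 + 4 + 0 - 80 + 0\right)} = \sqrt{-2045 - -888} = \sqrt{-2045 + 888} = \sqrt{-1157} = i \sqrt{1157}$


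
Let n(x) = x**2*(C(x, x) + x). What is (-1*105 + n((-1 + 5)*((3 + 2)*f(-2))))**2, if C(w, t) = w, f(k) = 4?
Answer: 1048360971025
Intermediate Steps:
n(x) = 2*x**3 (n(x) = x**2*(x + x) = x**2*(2*x) = 2*x**3)
(-1*105 + n((-1 + 5)*((3 + 2)*f(-2))))**2 = (-1*105 + 2*((-1 + 5)*((3 + 2)*4))**3)**2 = (-105 + 2*(4*(5*4))**3)**2 = (-105 + 2*(4*20)**3)**2 = (-105 + 2*80**3)**2 = (-105 + 2*512000)**2 = (-105 + 1024000)**2 = 1023895**2 = 1048360971025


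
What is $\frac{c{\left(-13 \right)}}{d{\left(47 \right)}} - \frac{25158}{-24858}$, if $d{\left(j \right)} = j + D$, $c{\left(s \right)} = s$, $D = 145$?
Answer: $\frac{250399}{265152} \approx 0.94436$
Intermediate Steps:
$d{\left(j \right)} = 145 + j$ ($d{\left(j \right)} = j + 145 = 145 + j$)
$\frac{c{\left(-13 \right)}}{d{\left(47 \right)}} - \frac{25158}{-24858} = - \frac{13}{145 + 47} - \frac{25158}{-24858} = - \frac{13}{192} - - \frac{4193}{4143} = \left(-13\right) \frac{1}{192} + \frac{4193}{4143} = - \frac{13}{192} + \frac{4193}{4143} = \frac{250399}{265152}$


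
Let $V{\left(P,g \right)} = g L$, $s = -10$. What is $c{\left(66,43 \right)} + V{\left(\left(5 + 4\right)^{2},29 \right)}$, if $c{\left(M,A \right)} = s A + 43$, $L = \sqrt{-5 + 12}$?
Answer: $-387 + 29 \sqrt{7} \approx -310.27$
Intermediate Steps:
$L = \sqrt{7} \approx 2.6458$
$V{\left(P,g \right)} = g \sqrt{7}$
$c{\left(M,A \right)} = 43 - 10 A$ ($c{\left(M,A \right)} = - 10 A + 43 = 43 - 10 A$)
$c{\left(66,43 \right)} + V{\left(\left(5 + 4\right)^{2},29 \right)} = \left(43 - 430\right) + 29 \sqrt{7} = -387 + 29 \sqrt{7}$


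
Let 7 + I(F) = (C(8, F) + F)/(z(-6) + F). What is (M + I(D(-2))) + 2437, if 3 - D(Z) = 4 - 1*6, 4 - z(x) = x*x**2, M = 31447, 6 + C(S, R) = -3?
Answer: 7622321/225 ≈ 33877.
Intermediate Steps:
C(S, R) = -9 (C(S, R) = -6 - 3 = -9)
z(x) = 4 - x**3 (z(x) = 4 - x*x**2 = 4 - x**3)
D(Z) = 5 (D(Z) = 3 - (4 - 1*6) = 3 - (4 - 6) = 3 - 1*(-2) = 3 + 2 = 5)
I(F) = -7 + (-9 + F)/(220 + F) (I(F) = -7 + (-9 + F)/((4 - 1*(-6)**3) + F) = -7 + (-9 + F)/((4 - 1*(-216)) + F) = -7 + (-9 + F)/((4 + 216) + F) = -7 + (-9 + F)/(220 + F))
(M + I(D(-2))) + 2437 = (31447 + (-1549 - 6*5)/(220 + 5)) + 2437 = (31447 + (-1549 - 30)/225) + 2437 = (31447 + (1/225)*(-1579)) + 2437 = (31447 - 1579/225) + 2437 = 7073996/225 + 2437 = 7622321/225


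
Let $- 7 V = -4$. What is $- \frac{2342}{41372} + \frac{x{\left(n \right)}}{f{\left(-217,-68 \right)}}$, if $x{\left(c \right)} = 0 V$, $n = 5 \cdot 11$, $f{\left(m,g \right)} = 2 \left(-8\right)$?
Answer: $- \frac{1171}{20686} \approx -0.056608$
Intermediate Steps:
$V = \frac{4}{7}$ ($V = \left(- \frac{1}{7}\right) \left(-4\right) = \frac{4}{7} \approx 0.57143$)
$f{\left(m,g \right)} = -16$
$n = 55$
$x{\left(c \right)} = 0$ ($x{\left(c \right)} = 0 \cdot \frac{4}{7} = 0$)
$- \frac{2342}{41372} + \frac{x{\left(n \right)}}{f{\left(-217,-68 \right)}} = - \frac{2342}{41372} + \frac{0}{-16} = \left(-2342\right) \frac{1}{41372} + 0 \left(- \frac{1}{16}\right) = - \frac{1171}{20686} + 0 = - \frac{1171}{20686}$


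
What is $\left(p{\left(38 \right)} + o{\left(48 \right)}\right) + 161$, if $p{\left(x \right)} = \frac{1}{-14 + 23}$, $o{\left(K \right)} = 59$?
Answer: $\frac{1981}{9} \approx 220.11$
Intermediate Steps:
$p{\left(x \right)} = \frac{1}{9}$
$\left(p{\left(38 \right)} + o{\left(48 \right)}\right) + 161 = \left(\frac{1}{9} + 59\right) + 161 = \frac{532}{9} + 161 = \frac{1981}{9}$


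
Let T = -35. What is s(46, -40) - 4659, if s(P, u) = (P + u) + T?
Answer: -4688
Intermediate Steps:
s(P, u) = -35 + P + u (s(P, u) = (P + u) - 35 = -35 + P + u)
s(46, -40) - 4659 = (-35 + 46 - 40) - 4659 = -29 - 4659 = -4688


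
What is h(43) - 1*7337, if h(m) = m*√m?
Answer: -7337 + 43*√43 ≈ -7055.0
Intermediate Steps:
h(m) = m^(3/2)
h(43) - 1*7337 = 43^(3/2) - 1*7337 = 43*√43 - 7337 = -7337 + 43*√43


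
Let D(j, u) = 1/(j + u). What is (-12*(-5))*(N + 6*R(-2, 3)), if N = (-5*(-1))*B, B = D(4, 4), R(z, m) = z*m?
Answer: -4245/2 ≈ -2122.5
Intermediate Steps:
R(z, m) = m*z
B = ⅛ (B = 1/(4 + 4) = 1/8 = ⅛ ≈ 0.12500)
N = 5/8 (N = -5*(-1)*(⅛) = 5*(⅛) = 5/8 ≈ 0.62500)
(-12*(-5))*(N + 6*R(-2, 3)) = (-12*(-5))*(5/8 + 6*(3*(-2))) = 60*(5/8 + 6*(-6)) = 60*(5/8 - 36) = 60*(-283/8) = -4245/2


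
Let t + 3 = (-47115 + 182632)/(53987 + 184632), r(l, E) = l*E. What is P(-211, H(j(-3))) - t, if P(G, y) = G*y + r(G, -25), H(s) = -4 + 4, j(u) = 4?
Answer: 1259295565/238619 ≈ 5277.4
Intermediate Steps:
r(l, E) = E*l
H(s) = 0
P(G, y) = -25*G + G*y (P(G, y) = G*y - 25*G = -25*G + G*y)
t = -580340/238619 (t = -3 + (-47115 + 182632)/(53987 + 184632) = -3 + 135517/238619 = -580340/238619 ≈ -2.4321)
P(-211, H(j(-3))) - t = -211*(-25 + 0) - 1*(-580340/238619) = -211*(-25) + 580340/238619 = 5275 + 580340/238619 = 1259295565/238619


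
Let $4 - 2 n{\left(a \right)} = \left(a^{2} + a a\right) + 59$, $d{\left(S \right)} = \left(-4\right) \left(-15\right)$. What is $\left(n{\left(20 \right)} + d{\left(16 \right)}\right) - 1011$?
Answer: $- \frac{2757}{2} \approx -1378.5$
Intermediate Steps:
$d{\left(S \right)} = 60$
$n{\left(a \right)} = - \frac{55}{2} - a^{2}$ ($n{\left(a \right)} = 2 - \frac{\left(a^{2} + a a\right) + 59}{2} = 2 - \frac{\left(a^{2} + a^{2}\right) + 59}{2} = 2 - \frac{2 a^{2} + 59}{2} = 2 - \frac{59 + 2 a^{2}}{2} = 2 - \left(\frac{59}{2} + a^{2}\right) = - \frac{55}{2} - a^{2}$)
$\left(n{\left(20 \right)} + d{\left(16 \right)}\right) - 1011 = \left(\left(- \frac{55}{2} - 20^{2}\right) + 60\right) - 1011 = \left(\left(- \frac{55}{2} - 400\right) + 60\right) - 1011 = \left(- \frac{855}{2} + 60\right) - 1011 = - \frac{735}{2} - 1011 = - \frac{2757}{2}$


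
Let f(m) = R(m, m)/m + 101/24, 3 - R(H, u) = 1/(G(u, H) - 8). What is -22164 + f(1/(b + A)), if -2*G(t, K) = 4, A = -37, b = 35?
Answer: -2659919/120 ≈ -22166.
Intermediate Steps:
G(t, K) = -2 (G(t, K) = -1/2*4 = -2)
R(H, u) = 31/10 (R(H, u) = 3 - 1/(-2 - 8) = 3 - 1/(-10) = 3 - 1*(-1/10) = 3 + 1/10 = 31/10)
f(m) = 101/24 + 31/(10*m) (f(m) = 31/(10*m) + 101/24 = 101/24 + 31/(10*m))
-22164 + f(1/(b + A)) = -22164 + (372 + 505/(35 - 37))/(120*(1/(35 - 37))) = -22164 + (372 + 505/(-2))/(120*(1/(-2))) = -22164 + (372 + 505*(-1/2))/(120*(-1/2)) = -22164 + (1/120)*(-2)*(372 - 505/2) = -22164 + (1/120)*(-2)*(239/2) = -22164 - 239/120 = -2659919/120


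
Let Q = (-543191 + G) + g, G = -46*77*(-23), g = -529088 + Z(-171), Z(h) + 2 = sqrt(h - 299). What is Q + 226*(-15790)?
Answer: -4559355 + I*sqrt(470) ≈ -4.5594e+6 + 21.679*I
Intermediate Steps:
Z(h) = -2 + sqrt(-299 + h) (Z(h) = -2 + sqrt(h - 299) = -2 + sqrt(-299 + h))
g = -529090 + I*sqrt(470) (g = -529088 + (-2 + sqrt(-299 - 171)) = -529088 + (-2 + sqrt(-470)) = -529088 + (-2 + I*sqrt(470)) = -529090 + I*sqrt(470) ≈ -5.2909e+5 + 21.679*I)
G = 81466 (G = -3542*(-23) = 81466)
Q = -990815 + I*sqrt(470) (Q = (-543191 + 81466) + (-529090 + I*sqrt(470)) = -461725 + (-529090 + I*sqrt(470)) = -990815 + I*sqrt(470) ≈ -9.9082e+5 + 21.679*I)
Q + 226*(-15790) = (-990815 + I*sqrt(470)) + 226*(-15790) = (-990815 + I*sqrt(470)) - 3568540 = -4559355 + I*sqrt(470)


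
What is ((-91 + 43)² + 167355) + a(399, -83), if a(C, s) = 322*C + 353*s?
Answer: 268838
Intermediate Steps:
((-91 + 43)² + 167355) + a(399, -83) = ((-91 + 43)² + 167355) + (322*399 + 353*(-83)) = ((-48)² + 167355) + (128478 - 29299) = (2304 + 167355) + 99179 = 169659 + 99179 = 268838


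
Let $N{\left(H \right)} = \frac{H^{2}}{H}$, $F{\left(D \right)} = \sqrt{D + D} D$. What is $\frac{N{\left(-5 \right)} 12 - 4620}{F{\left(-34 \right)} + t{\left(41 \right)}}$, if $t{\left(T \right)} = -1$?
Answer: $\frac{1560}{26203} - \frac{106080 i \sqrt{17}}{26203} \approx 0.059535 - 16.692 i$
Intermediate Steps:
$F{\left(D \right)} = \sqrt{2} D^{\frac{3}{2}}$ ($F{\left(D \right)} = \sqrt{2 D} D = \sqrt{2} \sqrt{D} D = \sqrt{2} D^{\frac{3}{2}}$)
$N{\left(H \right)} = H$
$\frac{N{\left(-5 \right)} 12 - 4620}{F{\left(-34 \right)} + t{\left(41 \right)}} = \frac{\left(-5\right) 12 - 4620}{\sqrt{2} \left(-34\right)^{\frac{3}{2}} - 1} = \frac{-60 - 4620}{\sqrt{2} \left(- 34 i \sqrt{34}\right) - 1} = - \frac{4680}{- 68 i \sqrt{17} - 1} = - \frac{4680}{-1 - 68 i \sqrt{17}}$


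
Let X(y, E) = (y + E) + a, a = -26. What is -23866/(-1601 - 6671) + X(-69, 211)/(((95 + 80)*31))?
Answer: 65216301/22437800 ≈ 2.9065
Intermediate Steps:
X(y, E) = -26 + E + y (X(y, E) = (y + E) - 26 = (E + y) - 26 = -26 + E + y)
-23866/(-1601 - 6671) + X(-69, 211)/(((95 + 80)*31)) = -23866/(-1601 - 6671) + (-26 + 211 - 69)/(((95 + 80)*31)) = -23866/(-8272) + 116/((175*31)) = -23866*(-1/8272) + 116/5425 = 11933/4136 + 116*(1/5425) = 11933/4136 + 116/5425 = 65216301/22437800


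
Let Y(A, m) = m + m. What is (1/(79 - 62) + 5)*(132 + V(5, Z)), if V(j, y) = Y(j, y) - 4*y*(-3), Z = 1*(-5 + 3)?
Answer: 8944/17 ≈ 526.12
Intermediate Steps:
Y(A, m) = 2*m
Z = -2 (Z = 1*(-2) = -2)
V(j, y) = 14*y (V(j, y) = 2*y - 4*y*(-3) = 2*y - (-12)*y = 2*y + 12*y = 14*y)
(1/(79 - 62) + 5)*(132 + V(5, Z)) = (1/(79 - 62) + 5)*(132 + 14*(-2)) = (1/17 + 5)*(132 - 28) = (1/17 + 5)*104 = (86/17)*104 = 8944/17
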